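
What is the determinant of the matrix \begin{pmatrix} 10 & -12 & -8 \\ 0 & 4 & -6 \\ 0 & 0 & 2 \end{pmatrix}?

The determinant is 80.

The matrix is upper triangular, so the determinant is the product of the diagonal entries:
det = (10) · (4) · (2) = 80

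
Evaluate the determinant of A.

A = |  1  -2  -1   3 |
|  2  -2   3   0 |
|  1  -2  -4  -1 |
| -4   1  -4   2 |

det(A) = 118

Expand along row 2 (it has 1 zero):
  − (2) · M_21   where M_21 = det([-2 -1 3; -2 -4 -1; 1 -4 2]) = 57
  + (-2) · M_22   where M_22 = det([1 -1 3; 1 -4 -1; -4 -4 2]) = -74
  − (3) · M_23   where M_23 = det([1 -2 3; 1 -2 -1; -4 1 2]) = -28
det = (-1)·(2)·(57) + (+1)·(-2)·(-74) + (-1)·(3)·(-28) = 118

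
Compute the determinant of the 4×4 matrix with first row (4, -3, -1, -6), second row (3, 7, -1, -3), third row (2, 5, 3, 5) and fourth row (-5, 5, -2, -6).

Expand along row 1:
  + (4) · M_11   where M_11 = det([7 -1 -3; 5 3 5; 5 -2 -6]) = -36
  − (-3) · M_12   where M_12 = det([3 -1 -3; 2 3 5; -5 -2 -6]) = -44
  + (-1) · M_13   where M_13 = det([3 7 -3; 2 5 5; -5 5 -6]) = -361
  − (-6) · M_14   where M_14 = det([3 7 -1; 2 5 3; -5 5 -2]) = -187
det = (+1)·(4)·(-36) + (-1)·(-3)·(-44) + (+1)·(-1)·(-361) + (-1)·(-6)·(-187) = -1037

The determinant is -1037.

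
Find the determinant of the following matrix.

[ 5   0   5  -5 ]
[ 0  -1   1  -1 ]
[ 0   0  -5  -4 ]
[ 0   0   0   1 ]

25

The matrix is upper triangular, so the determinant is the product of the diagonal entries:
det = (5) · (-1) · (-5) · (1) = 25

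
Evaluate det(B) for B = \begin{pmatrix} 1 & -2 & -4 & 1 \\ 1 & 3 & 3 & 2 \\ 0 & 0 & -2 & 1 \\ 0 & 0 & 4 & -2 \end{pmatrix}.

|B| = 0

B is block upper-triangular with a 2×2 block and a 2×2 block on the diagonal, so its determinant equals the product of the determinants of the diagonal blocks.
det of the 2×2 block = 5
det of the 2×2 block = 0
det = (5)·(0) = 0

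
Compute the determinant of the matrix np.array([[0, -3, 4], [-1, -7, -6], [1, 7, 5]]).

Expand along column 1:
  − (-1) · |-3 4; 7 5| = −(-1)·(-15 − 28) = -43
  + 1 · |-3 4; -7 -6| = 1·(18 − (-28)) = 46
Sum: (-43) + (46) = 3

The determinant is 3.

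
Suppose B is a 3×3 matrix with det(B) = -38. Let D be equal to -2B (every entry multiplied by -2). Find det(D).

For a 3×3 matrix, det(-2B) = (-2)^3·det(B) = -8·det(B).
det(D) = (-8)·(-38) = 304

The determinant is 304.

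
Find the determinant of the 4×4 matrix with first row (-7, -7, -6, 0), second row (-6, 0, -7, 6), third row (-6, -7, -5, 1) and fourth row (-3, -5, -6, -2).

Expand along row 1 (it has 1 zero):
  + (-7) · M_11   where M_11 = det([0 -7 6; -7 -5 1; -5 -6 -2]) = 235
  − (-7) · M_12   where M_12 = det([-6 -7 6; -6 -5 1; -3 -6 -2]) = 135
  + (-6) · M_13   where M_13 = det([-6 0 6; -6 -7 1; -3 -5 -2]) = -60
det = (+1)·(-7)·(235) + (-1)·(-7)·(135) + (+1)·(-6)·(-60) = -340

-340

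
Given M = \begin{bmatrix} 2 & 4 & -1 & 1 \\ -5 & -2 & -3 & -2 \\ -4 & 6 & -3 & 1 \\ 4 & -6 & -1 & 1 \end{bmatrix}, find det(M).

284

Expand along row 1:
  + (2) · M_11   where M_11 = det([-2 -3 -2; 6 -3 1; -6 -1 1]) = 88
  − (4) · M_12   where M_12 = det([-5 -3 -2; -4 -3 1; 4 -1 1]) = -46
  + (-1) · M_13   where M_13 = det([-5 -2 -2; -4 6 1; 4 -6 1]) = -76
  − (1) · M_14   where M_14 = det([-5 -2 -3; -4 6 -3; 4 -6 -1]) = 152
det = (+1)·(2)·(88) + (-1)·(4)·(-46) + (+1)·(-1)·(-76) + (-1)·(1)·(152) = 284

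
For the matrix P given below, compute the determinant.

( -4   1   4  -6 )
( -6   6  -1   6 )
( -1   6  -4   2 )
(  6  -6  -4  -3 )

|P| = 1197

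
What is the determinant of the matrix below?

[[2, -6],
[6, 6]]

The determinant is 48.

det = 2·6 − (-6)·6 = 12 − (-36) = 48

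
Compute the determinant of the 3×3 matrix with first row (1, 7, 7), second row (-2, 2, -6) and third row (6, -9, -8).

-392

Expand along row 1:
  + 1 · |2 -6; -9 -8| = 1·(-16 − 54) = -70
  − 7 · |-2 -6; 6 -8| = −7·(16 − (-36)) = -364
  + 7 · |-2 2; 6 -9| = 7·(18 − 12) = 42
Sum: (-70) + (-364) + (42) = -392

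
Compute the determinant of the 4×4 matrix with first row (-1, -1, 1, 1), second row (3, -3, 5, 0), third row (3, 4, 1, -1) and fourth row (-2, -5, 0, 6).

The determinant is 170.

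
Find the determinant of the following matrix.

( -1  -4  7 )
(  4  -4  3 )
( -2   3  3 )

The determinant is 121.

Expand along column 1:
  + (-1) · |-4 3; 3 3| = (-1)·(-12 − 9) = 21
  − 4 · |-4 7; 3 3| = −4·(-12 − 21) = 132
  + (-2) · |-4 7; -4 3| = (-2)·(-12 − (-28)) = -32
Sum: (21) + (132) + (-32) = 121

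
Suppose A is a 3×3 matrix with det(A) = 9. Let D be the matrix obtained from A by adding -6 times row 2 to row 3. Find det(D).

Adding a multiple of one row to another leaves the determinant unchanged.
det(D) = (1)·(9) = 9

9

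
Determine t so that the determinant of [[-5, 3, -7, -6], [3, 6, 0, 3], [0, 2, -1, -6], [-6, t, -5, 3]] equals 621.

Expanding along the column containing t, det(A) is linear in t: det(A) = (-123)·t + (-363).
Set (-123)·t + (-363) = 621  ⇒  (-123)·t = 984  ⇒  t = -8.

t = -8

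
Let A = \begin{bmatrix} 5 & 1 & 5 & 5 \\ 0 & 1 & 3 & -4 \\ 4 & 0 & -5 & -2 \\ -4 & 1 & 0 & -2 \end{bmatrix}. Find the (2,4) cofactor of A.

65

Delete row 2 and column 4; the remaining 3×3 submatrix is [5 1 5; 4 0 -5; -4 1 0].
Its determinant is 65.
The cofactor carries sign (−1)^(2+4) = +1, so C_{2,4} = +(65) = 65.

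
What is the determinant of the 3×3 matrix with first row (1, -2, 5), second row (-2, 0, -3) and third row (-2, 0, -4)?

4

Expand along column 2:
  − (-2) · |-2 -3; -2 -4| = −(-2)·(8 − 6) = 4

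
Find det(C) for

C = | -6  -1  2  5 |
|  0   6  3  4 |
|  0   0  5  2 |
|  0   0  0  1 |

C is upper triangular, so det(C) is the product of the diagonal entries:
det = (-6) · (6) · (5) · (1) = -180

-180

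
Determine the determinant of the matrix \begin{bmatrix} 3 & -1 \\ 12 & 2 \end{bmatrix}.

18

det = 3·2 − (-1)·12 = 6 − (-12) = 18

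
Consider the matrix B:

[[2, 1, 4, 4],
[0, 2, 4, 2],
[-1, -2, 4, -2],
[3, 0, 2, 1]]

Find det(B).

Expand along row 2 (it has 1 zero):
  + (2) · M_22   where M_22 = det([2 4 4; -1 4 -2; 3 2 1]) = -60
  − (4) · M_23   where M_23 = det([2 1 4; -1 -2 -2; 3 0 1]) = 15
  + (2) · M_24   where M_24 = det([2 1 4; -1 -2 4; 3 0 2]) = 30
det = (+1)·(2)·(-60) + (-1)·(4)·(15) + (+1)·(2)·(30) = -120

-120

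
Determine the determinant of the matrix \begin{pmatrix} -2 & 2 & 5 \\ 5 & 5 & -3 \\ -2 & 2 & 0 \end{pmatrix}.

Expand along row 3:
  + (-2) · |2 5; 5 -3| = (-2)·(-6 − 25) = 62
  − 2 · |-2 5; 5 -3| = −2·(6 − 25) = 38
Sum: (62) + (38) = 100

100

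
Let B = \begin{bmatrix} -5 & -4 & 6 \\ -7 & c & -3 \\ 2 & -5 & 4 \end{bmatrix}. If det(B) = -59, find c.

c = 8

Expanding along the row containing c, det(B) is linear in c: det(B) = (-32)·c + (197).
Set (-32)·c + (197) = -59  ⇒  (-32)·c = -256  ⇒  c = 8.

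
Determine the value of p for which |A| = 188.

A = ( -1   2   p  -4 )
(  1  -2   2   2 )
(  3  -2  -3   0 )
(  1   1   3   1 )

Expanding along the column containing p, det(A) is linear in p: det(A) = (14)·p + (90).
Set (14)·p + (90) = 188  ⇒  (14)·p = 98  ⇒  p = 7.

7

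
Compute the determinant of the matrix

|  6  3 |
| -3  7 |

det = 6·7 − 3·(-3) = 42 − (-9) = 51

51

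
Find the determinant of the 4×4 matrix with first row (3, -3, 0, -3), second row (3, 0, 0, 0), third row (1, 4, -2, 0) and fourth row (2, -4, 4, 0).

72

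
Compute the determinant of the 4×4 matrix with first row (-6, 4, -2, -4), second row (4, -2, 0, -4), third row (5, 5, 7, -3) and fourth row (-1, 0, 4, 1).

Expand along row 2 (it has 1 zero):
  − (4) · M_21   where M_21 = det([4 -2 -4; 5 7 -3; 0 4 1]) = 6
  + (-2) · M_22   where M_22 = det([-6 -2 -4; 5 7 -3; -1 4 1]) = -218
  + (-4) · M_24   where M_24 = det([-6 4 -2; 5 5 7; -1 0 4]) = -238
det = (-1)·(4)·(6) + (+1)·(-2)·(-218) + (+1)·(-4)·(-238) = 1364

1364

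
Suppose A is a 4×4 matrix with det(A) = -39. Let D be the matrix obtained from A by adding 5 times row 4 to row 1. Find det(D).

|D| = -39

Adding a multiple of one row to another leaves the determinant unchanged.
det(D) = (1)·(-39) = -39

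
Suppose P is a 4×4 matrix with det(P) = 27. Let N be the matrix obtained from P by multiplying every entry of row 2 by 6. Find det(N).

Scaling one row by 6 multiplies the determinant by 6.
det(N) = (6)·(27) = 162

|N| = 162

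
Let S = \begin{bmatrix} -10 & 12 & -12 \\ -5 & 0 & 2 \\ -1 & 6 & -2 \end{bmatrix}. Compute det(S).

Expand along row 2:
  − (-5) · |12 -12; 6 -2| = −(-5)·(-24 − (-72)) = 240
  − 2 · |-10 12; -1 6| = −2·(-60 − (-12)) = 96
Sum: (240) + (96) = 336

det(S) = 336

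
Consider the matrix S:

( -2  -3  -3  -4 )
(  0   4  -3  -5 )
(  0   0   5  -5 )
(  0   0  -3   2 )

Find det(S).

|S| = 40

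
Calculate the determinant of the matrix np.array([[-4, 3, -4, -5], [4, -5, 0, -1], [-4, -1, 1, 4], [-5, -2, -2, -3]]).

The determinant is -304.

Expand along row 2 (it has 1 zero):
  − (4) · M_21   where M_21 = det([3 -4 -5; -1 1 4; -2 -2 -3]) = 39
  + (-5) · M_22   where M_22 = det([-4 -4 -5; -4 1 4; -5 -2 -3]) = 43
  + (-1) · M_24   where M_24 = det([-4 3 -4; -4 -1 1; -5 -2 -2]) = -67
det = (-1)·(4)·(39) + (+1)·(-5)·(43) + (+1)·(-1)·(-67) = -304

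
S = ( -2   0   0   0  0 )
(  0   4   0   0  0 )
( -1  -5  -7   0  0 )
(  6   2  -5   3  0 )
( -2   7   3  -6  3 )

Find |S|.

S is lower triangular, so det(S) is the product of the diagonal entries:
det = (-2) · (4) · (-7) · (3) · (3) = 504

504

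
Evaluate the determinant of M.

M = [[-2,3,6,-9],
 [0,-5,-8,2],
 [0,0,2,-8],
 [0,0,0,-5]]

M is upper triangular, so det(M) is the product of the diagonal entries:
det = (-2) · (-5) · (2) · (-5) = -100

-100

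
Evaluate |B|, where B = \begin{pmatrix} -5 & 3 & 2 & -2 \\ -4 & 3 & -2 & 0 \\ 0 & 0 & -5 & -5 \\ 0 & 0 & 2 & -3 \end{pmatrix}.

-75

B is block upper-triangular with a 2×2 block and a 2×2 block on the diagonal, so its determinant equals the product of the determinants of the diagonal blocks.
det of the 2×2 block = -3
det of the 2×2 block = 25
det = (-3)·(25) = -75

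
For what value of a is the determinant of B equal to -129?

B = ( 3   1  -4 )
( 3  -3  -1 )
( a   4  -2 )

a = 9

Expanding along the column containing a, det(B) is linear in a: det(B) = (-13)·a + (-12).
Set (-13)·a + (-12) = -129  ⇒  (-13)·a = -117  ⇒  a = 9.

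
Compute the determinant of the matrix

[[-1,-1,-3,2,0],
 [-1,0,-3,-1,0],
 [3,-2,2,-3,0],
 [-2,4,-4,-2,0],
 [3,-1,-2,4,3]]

180

Expand along column 5 (it has 4 zeros):
  + (3) · M_55   where M_55 = det([-1 -1 -3 2; -1 0 -3 -1; 3 -2 2 -3; -2 4 -4 -2]) = 60
det = (+1)·(3)·(60) = 180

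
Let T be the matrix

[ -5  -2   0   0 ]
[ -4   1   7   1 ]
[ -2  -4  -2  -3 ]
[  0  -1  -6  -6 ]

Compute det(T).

The determinant is 559.

Expand along row 1 (it has 2 zeros):
  + (-5) · M_11   where M_11 = det([1 7 1; -4 -2 -3; -1 -6 -6]) = -131
  − (-2) · M_12   where M_12 = det([-4 7 1; -2 -2 -3; 0 -6 -6]) = -48
det = (+1)·(-5)·(-131) + (-1)·(-2)·(-48) = 559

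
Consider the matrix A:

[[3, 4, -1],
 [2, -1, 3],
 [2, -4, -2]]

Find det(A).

Expand along row 1:
  + 3 · |-1 3; -4 -2| = 3·(2 − (-12)) = 42
  − 4 · |2 3; 2 -2| = −4·(-4 − 6) = 40
  + (-1) · |2 -1; 2 -4| = (-1)·(-8 − (-2)) = 6
Sum: (42) + (40) + (6) = 88

det(A) = 88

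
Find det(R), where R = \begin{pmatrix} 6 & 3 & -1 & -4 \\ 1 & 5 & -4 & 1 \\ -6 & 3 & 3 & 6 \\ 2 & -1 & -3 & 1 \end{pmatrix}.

|R| = 564

Expand along row 1:
  + (6) · M_11   where M_11 = det([5 -4 1; 3 3 6; -1 -3 1]) = 135
  − (3) · M_12   where M_12 = det([1 -4 1; -6 3 6; 2 -3 1]) = -39
  + (-1) · M_13   where M_13 = det([1 5 1; -6 3 6; 2 -1 1]) = 99
  − (-4) · M_14   where M_14 = det([1 5 -4; -6 3 3; 2 -1 -3]) = -66
det = (+1)·(6)·(135) + (-1)·(3)·(-39) + (+1)·(-1)·(99) + (-1)·(-4)·(-66) = 564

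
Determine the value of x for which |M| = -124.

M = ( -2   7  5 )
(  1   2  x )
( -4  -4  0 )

4

Expanding along the column containing x, det(M) is linear in x: det(M) = (-36)·x + (20).
Set (-36)·x + (20) = -124  ⇒  (-36)·x = -144  ⇒  x = 4.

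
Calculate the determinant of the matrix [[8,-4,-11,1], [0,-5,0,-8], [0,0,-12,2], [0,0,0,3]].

The matrix is upper triangular, so the determinant is the product of the diagonal entries:
det = (8) · (-5) · (-12) · (3) = 1440

The determinant is 1440.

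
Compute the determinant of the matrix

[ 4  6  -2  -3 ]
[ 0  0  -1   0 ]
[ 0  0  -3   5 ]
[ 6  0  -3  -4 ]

Expand along row 2 (it has 3 zeros):
  − (-1) · M_23   where M_23 = det([4 6 -3; 0 0 5; 6 0 -4]) = 180
det = (-1)·(-1)·(180) = 180

180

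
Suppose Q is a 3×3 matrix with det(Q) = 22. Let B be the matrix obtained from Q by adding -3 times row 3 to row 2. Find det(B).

Adding a multiple of one row to another leaves the determinant unchanged.
det(B) = (1)·(22) = 22

22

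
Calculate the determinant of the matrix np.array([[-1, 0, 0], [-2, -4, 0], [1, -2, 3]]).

The matrix is lower triangular, so the determinant is the product of the diagonal entries:
det = (-1) · (-4) · (3) = 12

12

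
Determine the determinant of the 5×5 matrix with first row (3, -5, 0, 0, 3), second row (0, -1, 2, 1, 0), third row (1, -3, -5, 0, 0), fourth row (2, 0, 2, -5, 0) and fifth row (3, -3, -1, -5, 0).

The determinant is -6.

Expand along column 5 (it has 4 zeros):
  + (3) · M_15   where M_15 = det([0 -1 2 1; 1 -3 -5 0; 2 0 2 -5; 3 -3 -1 -5]) = -2
det = (+1)·(3)·(-2) = -6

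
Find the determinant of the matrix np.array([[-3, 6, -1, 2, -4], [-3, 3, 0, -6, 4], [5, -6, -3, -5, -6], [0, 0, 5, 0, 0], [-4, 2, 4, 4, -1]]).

-8035

Expand along row 4 (it has 4 zeros):
  − (5) · M_43   where M_43 = det([-3 6 2 -4; -3 3 -6 4; 5 -6 -5 -6; -4 2 4 -1]) = 1607
det = (-1)·(5)·(1607) = -8035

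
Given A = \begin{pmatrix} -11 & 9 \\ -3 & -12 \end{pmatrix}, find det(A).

det(A) = (-11)·(-12) − 9·(-3) = 132 − (-27) = 159

|A| = 159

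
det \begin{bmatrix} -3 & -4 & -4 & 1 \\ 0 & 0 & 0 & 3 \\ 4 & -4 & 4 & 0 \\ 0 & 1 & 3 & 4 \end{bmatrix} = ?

Expand along row 2 (it has 3 zeros):
  + (3) · M_24   where M_24 = det([-3 -4 -4; 4 -4 4; 0 1 3]) = 80
det = (+1)·(3)·(80) = 240

240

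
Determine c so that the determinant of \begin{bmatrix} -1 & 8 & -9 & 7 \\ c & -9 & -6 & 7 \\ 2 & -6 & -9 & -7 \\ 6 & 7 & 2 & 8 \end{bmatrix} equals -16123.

Expanding along the column containing c, det(B) is linear in c: det(B) = (98)·c + (-16319).
Set (98)·c + (-16319) = -16123  ⇒  (98)·c = 196  ⇒  c = 2.

2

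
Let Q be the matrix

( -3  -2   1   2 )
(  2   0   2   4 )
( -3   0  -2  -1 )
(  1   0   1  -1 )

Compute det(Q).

Expand along column 2 (it has 3 zeros):
  − (-2) · M_12   where M_12 = det([2 2 4; -3 -2 -1; 1 1 -1]) = -6
det = (-1)·(-2)·(-6) = -12

The determinant is -12.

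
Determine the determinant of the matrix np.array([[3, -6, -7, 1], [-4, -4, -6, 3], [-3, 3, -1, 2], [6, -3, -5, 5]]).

765

Expand along row 1:
  + (3) · M_11   where M_11 = det([-4 -6 3; 3 -1 2; -3 -5 5]) = 52
  − (-6) · M_12   where M_12 = det([-4 -6 3; -3 -1 2; 6 -5 5]) = -119
  + (-7) · M_13   where M_13 = det([-4 -4 3; -3 3 2; 6 -3 5]) = -219
  − (1) · M_14   where M_14 = det([-4 -4 -6; -3 3 -1; 6 -3 -5]) = 210
det = (+1)·(3)·(52) + (-1)·(-6)·(-119) + (+1)·(-7)·(-219) + (-1)·(1)·(210) = 765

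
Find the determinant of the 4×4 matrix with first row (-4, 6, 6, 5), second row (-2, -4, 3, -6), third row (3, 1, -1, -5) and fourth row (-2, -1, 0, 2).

-239

Expand along row 4 (it has 1 zero):
  − (-2) · M_41   where M_41 = det([6 6 5; -4 3 -6; 1 -1 -5]) = -277
  + (-1) · M_42   where M_42 = det([-4 6 5; -2 3 -6; 3 -1 -5]) = -119
  + (2) · M_44   where M_44 = det([-4 6 6; -2 -4 3; 3 1 -1]) = 98
det = (-1)·(-2)·(-277) + (+1)·(-1)·(-119) + (+1)·(2)·(98) = -239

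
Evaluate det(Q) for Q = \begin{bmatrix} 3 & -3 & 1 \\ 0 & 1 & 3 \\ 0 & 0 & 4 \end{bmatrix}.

12

Q is upper triangular, so det(Q) is the product of the diagonal entries:
det = (3) · (1) · (4) = 12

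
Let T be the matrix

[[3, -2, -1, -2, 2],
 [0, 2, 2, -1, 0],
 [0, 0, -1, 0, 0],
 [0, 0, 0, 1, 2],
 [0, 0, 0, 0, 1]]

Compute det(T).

T is upper triangular, so det(T) is the product of the diagonal entries:
det = (3) · (2) · (-1) · (1) · (1) = -6

The determinant is -6.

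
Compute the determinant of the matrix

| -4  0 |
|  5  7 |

det = (-4)·7 − 0·5 = -28 − 0 = -28

-28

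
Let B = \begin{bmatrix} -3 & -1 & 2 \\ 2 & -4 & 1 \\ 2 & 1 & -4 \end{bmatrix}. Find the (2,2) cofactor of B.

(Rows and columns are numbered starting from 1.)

Delete row 2 and column 2; the remaining 2×2 submatrix is [-3 2; 2 -4].
Its determinant is (-3)·(-4) − 2·2 = 8.
The cofactor carries sign (−1)^(2+2) = +1, so C_{2,2} = +(8) = 8.

8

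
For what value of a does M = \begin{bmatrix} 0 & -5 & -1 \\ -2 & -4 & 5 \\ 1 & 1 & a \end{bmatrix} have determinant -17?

-1

Expanding along the column containing a, det(M) is linear in a: det(M) = (-10)·a + (-27).
Set (-10)·a + (-27) = -17  ⇒  (-10)·a = 10  ⇒  a = -1.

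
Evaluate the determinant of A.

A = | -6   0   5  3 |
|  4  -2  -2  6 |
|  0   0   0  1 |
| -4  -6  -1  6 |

Expand along row 3 (it has 3 zeros):
  − (1) · M_34   where M_34 = det([-6 0 5; 4 -2 -2; -4 -6 -1]) = -100
det = (-1)·(1)·(-100) = 100

det(A) = 100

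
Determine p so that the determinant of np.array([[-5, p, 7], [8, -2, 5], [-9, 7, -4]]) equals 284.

p = 9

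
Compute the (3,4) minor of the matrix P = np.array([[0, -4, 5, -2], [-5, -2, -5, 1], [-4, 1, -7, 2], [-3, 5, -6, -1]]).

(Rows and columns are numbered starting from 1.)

Delete row 3 and column 4; the remaining 3×3 submatrix is [0 -4 5; -5 -2 -5; -3 5 -6].
Its determinant is -95.

-95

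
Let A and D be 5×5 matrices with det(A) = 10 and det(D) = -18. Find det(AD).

|AD| = -180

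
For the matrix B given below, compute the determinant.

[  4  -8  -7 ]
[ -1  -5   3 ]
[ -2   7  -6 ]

Expand along row 1:
  + 4 · |-5 3; 7 -6| = 4·(30 − 21) = 36
  − (-8) · |-1 3; -2 -6| = −(-8)·(6 − (-6)) = 96
  + (-7) · |-1 -5; -2 7| = (-7)·(-7 − 10) = 119
Sum: (36) + (96) + (119) = 251

The determinant is 251.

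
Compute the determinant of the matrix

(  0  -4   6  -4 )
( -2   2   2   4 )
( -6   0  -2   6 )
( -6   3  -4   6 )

The determinant is -408.

Expand along row 1 (it has 1 zero):
  − (-4) · M_12   where M_12 = det([-2 2 4; -6 -2 6; -6 -4 6]) = 24
  + (6) · M_13   where M_13 = det([-2 2 4; -6 0 6; -6 3 6]) = -36
  − (-4) · M_14   where M_14 = det([-2 2 2; -6 0 -2; -6 3 -4]) = -72
det = (-1)·(-4)·(24) + (+1)·(6)·(-36) + (-1)·(-4)·(-72) = -408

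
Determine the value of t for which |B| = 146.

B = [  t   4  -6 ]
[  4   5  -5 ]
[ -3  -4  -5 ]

0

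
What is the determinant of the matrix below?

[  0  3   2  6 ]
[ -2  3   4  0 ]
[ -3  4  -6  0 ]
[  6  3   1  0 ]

1650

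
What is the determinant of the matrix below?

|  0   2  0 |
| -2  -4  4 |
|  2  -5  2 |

24

Expand along row 1:
  − 2 · |-2 4; 2 2| = −2·(-4 − 8) = 24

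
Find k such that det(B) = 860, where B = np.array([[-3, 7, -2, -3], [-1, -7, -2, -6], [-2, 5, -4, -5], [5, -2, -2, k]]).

-9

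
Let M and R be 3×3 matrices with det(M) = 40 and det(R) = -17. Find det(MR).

-680

det(MR) = det(M)·det(R) = (40)·(-17) = -680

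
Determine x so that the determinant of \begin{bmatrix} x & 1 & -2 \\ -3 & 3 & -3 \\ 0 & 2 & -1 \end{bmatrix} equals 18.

Expanding along the column containing x, det(A) is linear in x: det(A) = (3)·x + (9).
Set (3)·x + (9) = 18  ⇒  (3)·x = 9  ⇒  x = 3.

3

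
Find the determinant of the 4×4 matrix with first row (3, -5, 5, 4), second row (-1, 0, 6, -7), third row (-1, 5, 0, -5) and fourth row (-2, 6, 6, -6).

Expand along row 2 (it has 1 zero):
  − (-1) · M_21   where M_21 = det([-5 5 4; 5 0 -5; 6 6 -6]) = -30
  − (6) · M_23   where M_23 = det([3 -5 4; -1 5 -5; -2 6 -6]) = -4
  + (-7) · M_24   where M_24 = det([3 -5 5; -1 5 0; -2 6 6]) = 80
det = (-1)·(-1)·(-30) + (-1)·(6)·(-4) + (+1)·(-7)·(80) = -566

-566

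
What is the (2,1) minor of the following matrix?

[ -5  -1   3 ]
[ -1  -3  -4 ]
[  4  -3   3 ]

6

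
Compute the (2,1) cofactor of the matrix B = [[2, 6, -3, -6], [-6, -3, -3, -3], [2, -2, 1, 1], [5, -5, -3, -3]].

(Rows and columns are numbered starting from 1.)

Delete row 2 and column 1; the remaining 3×3 submatrix is [6 -3 -6; -2 1 1; -5 -3 -3].
Its determinant is -33.
The cofactor carries sign (−1)^(2+1) = −1, so C_{2,1} = −(-33) = 33.

33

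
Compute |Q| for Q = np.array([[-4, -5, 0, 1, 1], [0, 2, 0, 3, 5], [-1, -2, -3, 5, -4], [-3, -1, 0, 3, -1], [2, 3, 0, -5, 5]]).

Expand along column 3 (it has 4 zeros):
  + (-3) · M_33   where M_33 = det([-4 -5 1 1; 0 2 3 5; -3 -1 3 -1; 2 3 -5 5]) = 426
det = (+1)·(-3)·(426) = -1278

The determinant is -1278.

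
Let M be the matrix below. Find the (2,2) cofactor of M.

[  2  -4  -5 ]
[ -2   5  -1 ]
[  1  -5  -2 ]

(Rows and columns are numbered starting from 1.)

Delete row 2 and column 2; the remaining 2×2 submatrix is [2 -5; 1 -2].
Its determinant is 2·(-2) − (-5)·1 = 1.
The cofactor carries sign (−1)^(2+2) = +1, so C_{2,2} = +(1) = 1.

The cofactor is 1.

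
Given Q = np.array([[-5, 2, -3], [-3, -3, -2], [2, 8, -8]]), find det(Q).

Expand along row 1:
  + (-5) · |-3 -2; 8 -8| = (-5)·(24 − (-16)) = -200
  − 2 · |-3 -2; 2 -8| = −2·(24 − (-4)) = -56
  + (-3) · |-3 -3; 2 8| = (-3)·(-24 − (-6)) = 54
Sum: (-200) + (-56) + (54) = -202

The determinant is -202.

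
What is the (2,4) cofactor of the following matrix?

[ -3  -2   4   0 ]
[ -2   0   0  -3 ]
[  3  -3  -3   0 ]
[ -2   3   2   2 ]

3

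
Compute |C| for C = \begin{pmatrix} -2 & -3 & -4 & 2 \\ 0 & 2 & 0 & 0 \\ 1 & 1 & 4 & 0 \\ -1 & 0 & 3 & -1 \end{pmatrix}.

Expand along row 2 (it has 3 zeros):
  + (2) · M_22   where M_22 = det([-2 -4 2; 1 4 0; -1 3 -1]) = 18
det = (+1)·(2)·(18) = 36

The determinant is 36.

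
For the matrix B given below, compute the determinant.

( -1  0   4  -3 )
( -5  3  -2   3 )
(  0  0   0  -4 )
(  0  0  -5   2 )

60

B is block upper-triangular with a 2×2 block and a 2×2 block on the diagonal, so its determinant equals the product of the determinants of the diagonal blocks.
det of the 2×2 block = -3
det of the 2×2 block = -20
det = (-3)·(-20) = 60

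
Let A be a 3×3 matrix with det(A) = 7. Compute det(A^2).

det(A^2) = (det A)^2 = (7)^2 = 49

49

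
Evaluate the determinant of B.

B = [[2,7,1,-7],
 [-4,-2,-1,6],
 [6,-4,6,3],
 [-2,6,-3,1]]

det(B) = 868

Expand along row 1:
  + (2) · M_11   where M_11 = det([-2 -1 6; -4 6 3; 6 -3 1]) = -196
  − (7) · M_12   where M_12 = det([-4 -1 6; 6 6 3; -2 -3 1]) = -84
  + (1) · M_13   where M_13 = det([-4 -2 6; 6 -4 3; -2 6 1]) = 280
  − (-7) · M_14   where M_14 = det([-4 -2 -1; 6 -4 6; -2 6 -3]) = 56
det = (+1)·(2)·(-196) + (-1)·(7)·(-84) + (+1)·(1)·(280) + (-1)·(-7)·(56) = 868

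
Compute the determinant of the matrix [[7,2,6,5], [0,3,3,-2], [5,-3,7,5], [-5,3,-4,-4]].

The determinant is 246.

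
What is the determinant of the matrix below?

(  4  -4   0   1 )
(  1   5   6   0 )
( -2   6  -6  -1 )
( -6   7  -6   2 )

-906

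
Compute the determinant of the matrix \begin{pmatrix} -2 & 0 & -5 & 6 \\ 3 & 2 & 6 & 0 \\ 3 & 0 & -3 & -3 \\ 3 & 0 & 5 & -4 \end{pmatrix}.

Expand along column 2 (it has 3 zeros):
  + (2) · M_22   where M_22 = det([-2 -5 6; 3 -3 -3; 3 5 -4]) = 75
det = (+1)·(2)·(75) = 150

The determinant is 150.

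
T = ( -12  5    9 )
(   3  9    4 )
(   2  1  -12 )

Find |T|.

det(T) = 1429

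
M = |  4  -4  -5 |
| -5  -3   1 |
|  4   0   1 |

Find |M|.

det(M) = -108

Expand along column 2:
  − (-4) · |-5 1; 4 1| = −(-4)·(-5 − 4) = -36
  + (-3) · |4 -5; 4 1| = (-3)·(4 − (-20)) = -72
Sum: (-36) + (-72) = -108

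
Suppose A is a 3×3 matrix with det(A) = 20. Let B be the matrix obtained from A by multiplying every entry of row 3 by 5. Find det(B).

Scaling one row by 5 multiplies the determinant by 5.
det(B) = (5)·(20) = 100

The determinant is 100.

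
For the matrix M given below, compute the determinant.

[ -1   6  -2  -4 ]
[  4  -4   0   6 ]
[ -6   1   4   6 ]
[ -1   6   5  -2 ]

Expand along row 2 (it has 1 zero):
  − (4) · M_21   where M_21 = det([6 -2 -4; 1 4 6; 6 5 -2]) = -228
  + (-4) · M_22   where M_22 = det([-1 -2 -4; -6 4 6; -1 5 -2]) = 178
  + (6) · M_24   where M_24 = det([-1 6 -2; -6 1 4; -1 6 5]) = 245
det = (-1)·(4)·(-228) + (+1)·(-4)·(178) + (+1)·(6)·(245) = 1670

The determinant is 1670.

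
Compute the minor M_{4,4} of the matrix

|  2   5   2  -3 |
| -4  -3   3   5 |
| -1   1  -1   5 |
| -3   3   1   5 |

The minor is -49.

Delete row 4 and column 4; the remaining 3×3 submatrix is [2 5 2; -4 -3 3; -1 1 -1].
Its determinant is -49.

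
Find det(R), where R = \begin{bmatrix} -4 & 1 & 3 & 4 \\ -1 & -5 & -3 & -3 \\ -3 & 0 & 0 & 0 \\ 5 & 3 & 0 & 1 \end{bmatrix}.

The determinant is -63.

Expand along row 3 (it has 3 zeros):
  + (-3) · M_31   where M_31 = det([1 3 4; -5 -3 -3; 3 0 1]) = 21
det = (+1)·(-3)·(21) = -63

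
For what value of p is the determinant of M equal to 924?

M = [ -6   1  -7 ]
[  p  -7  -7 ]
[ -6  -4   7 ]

p = 6

Expanding along the row containing p, det(M) is linear in p: det(M) = (21)·p + (798).
Set (21)·p + (798) = 924  ⇒  (21)·p = 126  ⇒  p = 6.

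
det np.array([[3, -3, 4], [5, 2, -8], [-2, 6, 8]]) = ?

The determinant is 400.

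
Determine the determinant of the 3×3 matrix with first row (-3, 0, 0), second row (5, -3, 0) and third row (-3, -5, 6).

54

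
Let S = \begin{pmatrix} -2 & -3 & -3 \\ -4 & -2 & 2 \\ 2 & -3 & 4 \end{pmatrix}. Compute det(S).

Expand along column 1:
  + (-2) · |-2 2; -3 4| = (-2)·(-8 − (-6)) = 4
  − (-4) · |-3 -3; -3 4| = −(-4)·(-12 − 9) = -84
  + 2 · |-3 -3; -2 2| = 2·(-6 − 6) = -24
Sum: (4) + (-84) + (-24) = -104

|S| = -104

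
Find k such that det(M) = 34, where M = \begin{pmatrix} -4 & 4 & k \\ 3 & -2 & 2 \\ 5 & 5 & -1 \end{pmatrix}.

Expanding along the column containing k, det(M) is linear in k: det(M) = (25)·k + (84).
Set (25)·k + (84) = 34  ⇒  (25)·k = -50  ⇒  k = -2.

k = -2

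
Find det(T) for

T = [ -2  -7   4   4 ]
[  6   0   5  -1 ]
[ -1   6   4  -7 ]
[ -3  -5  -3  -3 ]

det(T) = -3259

Expand along row 2 (it has 1 zero):
  − (6) · M_21   where M_21 = det([-7 4 4; 6 4 -7; -5 -3 -3]) = 451
  − (5) · M_23   where M_23 = det([-2 -7 4; -1 6 -7; -3 -5 -3]) = 72
  + (-1) · M_24   where M_24 = det([-2 -7 4; -1 6 4; -3 -5 -3]) = 193
det = (-1)·(6)·(451) + (-1)·(5)·(72) + (+1)·(-1)·(193) = -3259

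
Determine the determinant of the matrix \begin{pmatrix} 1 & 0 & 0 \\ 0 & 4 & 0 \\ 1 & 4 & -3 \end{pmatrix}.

The determinant is -12.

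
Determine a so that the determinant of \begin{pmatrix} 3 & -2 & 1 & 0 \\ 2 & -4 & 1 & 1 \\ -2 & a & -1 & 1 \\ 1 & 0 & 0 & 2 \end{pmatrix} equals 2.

Expanding along the column containing a, det(A) is linear in a: det(A) = (-3)·a + (8).
Set (-3)·a + (8) = 2  ⇒  (-3)·a = -6  ⇒  a = 2.

a = 2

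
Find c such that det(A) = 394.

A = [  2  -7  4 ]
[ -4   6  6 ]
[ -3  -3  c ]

c = -7

Expanding along the row containing c, det(A) is linear in c: det(A) = (-16)·c + (282).
Set (-16)·c + (282) = 394  ⇒  (-16)·c = 112  ⇒  c = -7.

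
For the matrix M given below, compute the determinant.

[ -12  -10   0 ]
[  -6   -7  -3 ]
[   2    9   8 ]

det(M) = -72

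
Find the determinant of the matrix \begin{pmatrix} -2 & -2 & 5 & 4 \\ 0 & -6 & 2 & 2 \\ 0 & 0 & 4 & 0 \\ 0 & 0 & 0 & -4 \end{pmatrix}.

The determinant is -192.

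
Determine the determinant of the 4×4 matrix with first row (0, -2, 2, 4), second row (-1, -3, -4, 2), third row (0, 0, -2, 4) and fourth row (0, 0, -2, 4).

The matrix is block upper-triangular with a 2×2 block and a 2×2 block on the diagonal, so its determinant equals the product of the determinants of the diagonal blocks.
det of the 2×2 block = -2
det of the 2×2 block = 0
det = (-2)·(0) = 0

0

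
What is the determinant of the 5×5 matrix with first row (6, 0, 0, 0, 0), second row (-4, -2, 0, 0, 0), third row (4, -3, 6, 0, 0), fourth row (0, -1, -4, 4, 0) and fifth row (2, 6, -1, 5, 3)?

-864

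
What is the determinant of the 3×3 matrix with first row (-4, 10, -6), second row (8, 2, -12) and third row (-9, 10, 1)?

The determinant is -76.

Expand along row 1:
  + (-4) · |2 -12; 10 1| = (-4)·(2 − (-120)) = -488
  − 10 · |8 -12; -9 1| = −10·(8 − 108) = 1000
  + (-6) · |8 2; -9 10| = (-6)·(80 − (-18)) = -588
Sum: (-488) + (1000) + (-588) = -76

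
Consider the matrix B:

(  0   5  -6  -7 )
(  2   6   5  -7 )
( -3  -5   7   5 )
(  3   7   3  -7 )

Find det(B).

-142

Expand along row 1 (it has 1 zero):
  − (5) · M_12   where M_12 = det([2 5 -7; -3 7 5; 3 3 -7]) = 52
  + (-6) · M_13   where M_13 = det([2 6 -7; -3 -5 5; 3 7 -7]) = 6
  − (-7) · M_14   where M_14 = det([2 6 5; -3 -5 7; 3 7 3]) = 22
det = (-1)·(5)·(52) + (+1)·(-6)·(6) + (-1)·(-7)·(22) = -142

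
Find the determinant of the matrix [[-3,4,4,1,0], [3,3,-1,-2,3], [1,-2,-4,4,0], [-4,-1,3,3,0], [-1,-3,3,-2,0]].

Expand along column 5 (it has 4 zeros):
  − (3) · M_25   where M_25 = det([-3 4 4 1; 1 -2 -4 4; -4 -1 3 3; -1 -3 3 -2]) = 98
det = (-1)·(3)·(98) = -294

The determinant is -294.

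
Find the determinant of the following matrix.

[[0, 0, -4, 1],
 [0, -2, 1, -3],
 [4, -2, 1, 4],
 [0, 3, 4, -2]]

164

Expand along column 1 (it has 3 zeros):
  + (4) · M_31   where M_31 = det([0 -4 1; -2 1 -3; 3 4 -2]) = 41
det = (+1)·(4)·(41) = 164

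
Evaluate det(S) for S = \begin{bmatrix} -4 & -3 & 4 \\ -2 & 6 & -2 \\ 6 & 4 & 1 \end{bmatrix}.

Expand along column 1:
  + (-4) · |6 -2; 4 1| = (-4)·(6 − (-8)) = -56
  − (-2) · |-3 4; 4 1| = −(-2)·(-3 − 16) = -38
  + 6 · |-3 4; 6 -2| = 6·(6 − 24) = -108
Sum: (-56) + (-38) + (-108) = -202

det(S) = -202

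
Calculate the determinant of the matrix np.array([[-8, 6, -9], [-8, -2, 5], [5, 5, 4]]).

The determinant is 876.

Expand along row 1:
  + (-8) · |-2 5; 5 4| = (-8)·(-8 − 25) = 264
  − 6 · |-8 5; 5 4| = −6·(-32 − 25) = 342
  + (-9) · |-8 -2; 5 5| = (-9)·(-40 − (-10)) = 270
Sum: (264) + (342) + (270) = 876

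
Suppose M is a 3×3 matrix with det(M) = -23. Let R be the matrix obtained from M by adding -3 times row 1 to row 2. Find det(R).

-23

Adding a multiple of one row to another leaves the determinant unchanged.
det(R) = (1)·(-23) = -23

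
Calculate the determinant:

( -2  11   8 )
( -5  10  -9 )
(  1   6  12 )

Expand along row 1:
  + (-2) · |10 -9; 6 12| = (-2)·(120 − (-54)) = -348
  − 11 · |-5 -9; 1 12| = −11·(-60 − (-9)) = 561
  + 8 · |-5 10; 1 6| = 8·(-30 − 10) = -320
Sum: (-348) + (561) + (-320) = -107

The determinant is -107.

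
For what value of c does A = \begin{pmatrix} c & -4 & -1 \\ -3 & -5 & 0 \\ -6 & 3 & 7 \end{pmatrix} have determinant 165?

c = -6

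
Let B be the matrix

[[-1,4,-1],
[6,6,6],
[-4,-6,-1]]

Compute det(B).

Expand along column 1:
  + (-1) · |6 6; -6 -1| = (-1)·(-6 − (-36)) = -30
  − 6 · |4 -1; -6 -1| = −6·(-4 − 6) = 60
  + (-4) · |4 -1; 6 6| = (-4)·(24 − (-6)) = -120
Sum: (-30) + (60) + (-120) = -90

The determinant is -90.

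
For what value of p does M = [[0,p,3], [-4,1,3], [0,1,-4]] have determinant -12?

Expanding along the column containing p, det(M) is linear in p: det(M) = (-16)·p + (-12).
Set (-16)·p + (-12) = -12  ⇒  (-16)·p = 0  ⇒  p = 0.

0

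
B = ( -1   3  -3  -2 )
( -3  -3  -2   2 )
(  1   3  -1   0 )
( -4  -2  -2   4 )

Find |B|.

|B| = -60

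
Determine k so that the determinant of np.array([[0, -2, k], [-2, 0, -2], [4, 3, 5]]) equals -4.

0

Expanding along the row containing k, det(B) is linear in k: det(B) = (-6)·k + (-4).
Set (-6)·k + (-4) = -4  ⇒  (-6)·k = 0  ⇒  k = 0.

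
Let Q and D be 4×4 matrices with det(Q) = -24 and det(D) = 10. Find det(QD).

-240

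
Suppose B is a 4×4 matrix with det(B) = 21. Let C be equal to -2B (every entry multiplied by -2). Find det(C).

For a 4×4 matrix, det(-2B) = (-2)^4·det(B) = 16·det(B).
det(C) = (16)·(21) = 336

336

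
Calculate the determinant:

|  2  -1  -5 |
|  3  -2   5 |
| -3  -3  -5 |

The determinant is 125.

Expand along column 1:
  + 2 · |-2 5; -3 -5| = 2·(10 − (-15)) = 50
  − 3 · |-1 -5; -3 -5| = −3·(5 − 15) = 30
  + (-3) · |-1 -5; -2 5| = (-3)·(-5 − 10) = 45
Sum: (50) + (30) + (45) = 125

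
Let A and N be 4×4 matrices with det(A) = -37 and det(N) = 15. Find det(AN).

det(AN) = det(A)·det(N) = (-37)·(15) = -555

|AN| = -555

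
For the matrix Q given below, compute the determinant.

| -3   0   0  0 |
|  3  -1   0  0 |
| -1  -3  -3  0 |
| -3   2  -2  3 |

det(Q) = -27

Q is lower triangular, so det(Q) is the product of the diagonal entries:
det = (-3) · (-1) · (-3) · (3) = -27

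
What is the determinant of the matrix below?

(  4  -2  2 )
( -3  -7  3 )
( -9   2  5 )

The determinant is -278.

Expand along row 1:
  + 4 · |-7 3; 2 5| = 4·(-35 − 6) = -164
  − (-2) · |-3 3; -9 5| = −(-2)·(-15 − (-27)) = 24
  + 2 · |-3 -7; -9 2| = 2·(-6 − 63) = -138
Sum: (-164) + (24) + (-138) = -278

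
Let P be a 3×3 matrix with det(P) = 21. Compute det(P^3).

det(P^3) = (det P)^3 = (21)^3 = 9261

9261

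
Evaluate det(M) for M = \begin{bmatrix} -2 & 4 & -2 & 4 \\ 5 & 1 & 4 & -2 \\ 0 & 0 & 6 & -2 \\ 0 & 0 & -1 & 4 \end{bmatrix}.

The determinant is -484.

M is block upper-triangular with a 2×2 block and a 2×2 block on the diagonal, so its determinant equals the product of the determinants of the diagonal blocks.
det of the 2×2 block = -22
det of the 2×2 block = 22
det = (-22)·(22) = -484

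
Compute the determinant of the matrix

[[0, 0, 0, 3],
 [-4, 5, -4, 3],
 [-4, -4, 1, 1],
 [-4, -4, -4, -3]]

Expand along row 1 (it has 3 zeros):
  − (3) · M_14   where M_14 = det([-4 5 -4; -4 -4 1; -4 -4 -4]) = -180
det = (-1)·(3)·(-180) = 540

540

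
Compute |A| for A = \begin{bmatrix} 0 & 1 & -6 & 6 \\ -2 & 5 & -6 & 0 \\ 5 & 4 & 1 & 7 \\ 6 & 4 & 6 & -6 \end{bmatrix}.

Expand along row 1 (it has 1 zero):
  − (1) · M_12   where M_12 = det([-2 -6 0; 5 1 7; 6 6 -6]) = -336
  + (-6) · M_13   where M_13 = det([-2 5 0; 5 4 7; 6 4 -6]) = 464
  − (6) · M_14   where M_14 = det([-2 5 -6; 5 4 1; 6 4 6]) = -136
det = (-1)·(1)·(-336) + (+1)·(-6)·(464) + (-1)·(6)·(-136) = -1632

|A| = -1632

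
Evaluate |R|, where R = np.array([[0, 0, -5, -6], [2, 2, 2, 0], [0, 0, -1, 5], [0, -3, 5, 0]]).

Expand along column 1 (it has 3 zeros):
  − (2) · M_21   where M_21 = det([0 -5 -6; 0 -1 5; -3 5 0]) = 93
det = (-1)·(2)·(93) = -186

|R| = -186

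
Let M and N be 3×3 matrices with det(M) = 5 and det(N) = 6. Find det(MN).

det(MN) = det(M)·det(N) = (5)·(6) = 30

|MN| = 30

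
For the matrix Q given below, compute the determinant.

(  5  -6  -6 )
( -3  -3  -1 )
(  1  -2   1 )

The determinant is -91.

Expand along column 1:
  + 5 · |-3 -1; -2 1| = 5·(-3 − 2) = -25
  − (-3) · |-6 -6; -2 1| = −(-3)·(-6 − 12) = -54
  + 1 · |-6 -6; -3 -1| = 1·(6 − 18) = -12
Sum: (-25) + (-54) + (-12) = -91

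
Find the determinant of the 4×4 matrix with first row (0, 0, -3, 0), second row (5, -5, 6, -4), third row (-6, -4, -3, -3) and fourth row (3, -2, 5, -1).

The determinant is 93.

Expand along row 1 (it has 3 zeros):
  + (-3) · M_13   where M_13 = det([5 -5 -4; -6 -4 -3; 3 -2 -1]) = -31
det = (+1)·(-3)·(-31) = 93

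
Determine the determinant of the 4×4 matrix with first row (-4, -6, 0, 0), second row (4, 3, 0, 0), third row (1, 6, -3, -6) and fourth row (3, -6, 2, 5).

The determinant is -36.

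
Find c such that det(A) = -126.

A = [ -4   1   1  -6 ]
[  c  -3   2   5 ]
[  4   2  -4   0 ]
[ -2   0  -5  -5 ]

1

Expanding along the column containing c, det(A) is linear in c: det(A) = (-90)·c + (-36).
Set (-90)·c + (-36) = -126  ⇒  (-90)·c = -90  ⇒  c = 1.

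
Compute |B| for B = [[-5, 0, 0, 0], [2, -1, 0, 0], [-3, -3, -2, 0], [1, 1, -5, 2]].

B is lower triangular, so det(B) is the product of the diagonal entries:
det = (-5) · (-1) · (-2) · (2) = -20

|B| = -20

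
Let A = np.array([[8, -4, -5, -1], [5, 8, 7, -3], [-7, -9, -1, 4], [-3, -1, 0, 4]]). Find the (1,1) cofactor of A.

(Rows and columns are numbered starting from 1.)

Delete row 1 and column 1; the remaining 3×3 submatrix is [8 7 -3; -9 -1 4; -1 0 4].
Its determinant is 195.
The cofactor carries sign (−1)^(1+1) = +1, so C_{1,1} = +(195) = 195.

195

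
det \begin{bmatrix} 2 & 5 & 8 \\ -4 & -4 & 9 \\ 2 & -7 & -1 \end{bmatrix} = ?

The determinant is 492.

Expand along row 1:
  + 2 · |-4 9; -7 -1| = 2·(4 − (-63)) = 134
  − 5 · |-4 9; 2 -1| = −5·(4 − 18) = 70
  + 8 · |-4 -4; 2 -7| = 8·(28 − (-8)) = 288
Sum: (134) + (70) + (288) = 492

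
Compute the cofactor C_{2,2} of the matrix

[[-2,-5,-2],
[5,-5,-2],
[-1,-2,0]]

Delete row 2 and column 2; the remaining 2×2 submatrix is [-2 -2; -1 0].
Its determinant is (-2)·0 − (-2)·(-1) = -2.
The cofactor carries sign (−1)^(2+2) = +1, so C_{2,2} = +(-2) = -2.

-2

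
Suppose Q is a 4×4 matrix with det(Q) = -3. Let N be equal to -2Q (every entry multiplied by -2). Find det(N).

-48

For a 4×4 matrix, det(-2Q) = (-2)^4·det(Q) = 16·det(Q).
det(N) = (16)·(-3) = -48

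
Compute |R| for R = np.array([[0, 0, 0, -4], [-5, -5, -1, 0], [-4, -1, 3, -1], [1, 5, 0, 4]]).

det(R) = 316

Expand along row 1 (it has 3 zeros):
  − (-4) · M_14   where M_14 = det([-5 -5 -1; -4 -1 3; 1 5 0]) = 79
det = (-1)·(-4)·(79) = 316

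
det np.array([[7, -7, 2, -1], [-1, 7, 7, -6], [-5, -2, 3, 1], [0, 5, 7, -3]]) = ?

Expand along row 4 (it has 1 zero):
  + (5) · M_42   where M_42 = det([7 2 -1; -1 7 -6; -5 3 1]) = 205
  − (7) · M_43   where M_43 = det([7 -7 -1; -1 7 -6; -5 -2 1]) = -289
  + (-3) · M_44   where M_44 = det([7 -7 2; -1 7 7; -5 -2 3]) = 543
det = (+1)·(5)·(205) + (-1)·(7)·(-289) + (+1)·(-3)·(543) = 1419

The determinant is 1419.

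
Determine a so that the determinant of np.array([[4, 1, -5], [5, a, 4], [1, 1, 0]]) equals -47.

Expanding along the column containing a, det(A) is linear in a: det(A) = (5)·a + (-37).
Set (5)·a + (-37) = -47  ⇒  (5)·a = -10  ⇒  a = -2.

-2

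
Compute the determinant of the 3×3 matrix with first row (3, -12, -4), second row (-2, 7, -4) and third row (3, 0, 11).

Expand along row 3:
  + 3 · |-12 -4; 7 -4| = 3·(48 − (-28)) = 228
  + 11 · |3 -12; -2 7| = 11·(21 − 24) = -33
Sum: (228) + (-33) = 195

The determinant is 195.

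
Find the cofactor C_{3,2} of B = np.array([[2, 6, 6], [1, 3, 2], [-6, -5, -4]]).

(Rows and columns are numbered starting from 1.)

Delete row 3 and column 2; the remaining 2×2 submatrix is [2 6; 1 2].
Its determinant is 2·2 − 6·1 = -2.
The cofactor carries sign (−1)^(3+2) = −1, so C_{3,2} = −(-2) = 2.

2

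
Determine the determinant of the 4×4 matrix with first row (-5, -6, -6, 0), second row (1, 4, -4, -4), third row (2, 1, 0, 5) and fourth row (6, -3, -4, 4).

The determinant is -2006.

Expand along row 1 (it has 1 zero):
  + (-5) · M_11   where M_11 = det([4 -4 -4; 1 0 5; -3 -4 4]) = 172
  − (-6) · M_12   where M_12 = det([1 -4 -4; 2 0 5; 6 -4 4]) = -36
  + (-6) · M_13   where M_13 = det([1 4 -4; 2 1 5; 6 -3 4]) = 155
det = (+1)·(-5)·(172) + (-1)·(-6)·(-36) + (+1)·(-6)·(155) = -2006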